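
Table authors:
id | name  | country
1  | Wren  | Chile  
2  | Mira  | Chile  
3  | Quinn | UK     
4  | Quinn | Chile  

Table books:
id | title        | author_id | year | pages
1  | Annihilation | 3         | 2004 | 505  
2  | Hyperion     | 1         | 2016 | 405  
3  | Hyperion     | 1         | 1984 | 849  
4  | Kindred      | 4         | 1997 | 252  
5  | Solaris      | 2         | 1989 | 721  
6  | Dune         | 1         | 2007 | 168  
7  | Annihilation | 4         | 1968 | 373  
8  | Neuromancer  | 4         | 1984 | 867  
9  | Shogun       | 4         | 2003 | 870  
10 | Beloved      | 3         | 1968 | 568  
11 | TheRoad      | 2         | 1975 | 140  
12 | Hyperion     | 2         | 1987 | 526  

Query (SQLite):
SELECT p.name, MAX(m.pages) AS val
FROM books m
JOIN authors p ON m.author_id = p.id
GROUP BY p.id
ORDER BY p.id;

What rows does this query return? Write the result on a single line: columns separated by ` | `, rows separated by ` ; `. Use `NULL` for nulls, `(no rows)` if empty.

Wren | 849 ; Mira | 721 ; Quinn | 568 ; Quinn | 870

Join each books row to its authors via author_id.
Group joined rows by authors.id; compute MAX(m.pages) per group.
  1: ids {2, 3, 6} → MAX(m.pages)=849
  2: ids {5, 11, 12} → MAX(m.pages)=721
  3: ids {1, 10} → MAX(m.pages)=568
  4: ids {4, 7, 8, 9} → MAX(m.pages)=870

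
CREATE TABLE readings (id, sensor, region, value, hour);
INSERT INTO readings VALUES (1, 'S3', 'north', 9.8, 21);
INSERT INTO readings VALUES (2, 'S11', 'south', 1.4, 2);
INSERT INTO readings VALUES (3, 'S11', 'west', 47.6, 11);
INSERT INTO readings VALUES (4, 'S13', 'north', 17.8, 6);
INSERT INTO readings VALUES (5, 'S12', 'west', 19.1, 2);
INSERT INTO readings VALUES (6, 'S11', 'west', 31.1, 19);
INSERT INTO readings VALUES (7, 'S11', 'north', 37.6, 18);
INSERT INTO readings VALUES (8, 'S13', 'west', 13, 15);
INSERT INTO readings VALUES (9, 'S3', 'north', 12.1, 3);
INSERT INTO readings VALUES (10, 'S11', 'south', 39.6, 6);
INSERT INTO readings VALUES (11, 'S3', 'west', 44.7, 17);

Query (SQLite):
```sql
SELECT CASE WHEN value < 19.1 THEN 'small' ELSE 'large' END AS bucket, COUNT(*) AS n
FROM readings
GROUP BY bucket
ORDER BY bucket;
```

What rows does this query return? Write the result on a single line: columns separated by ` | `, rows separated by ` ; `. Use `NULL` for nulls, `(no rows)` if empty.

large | 6 ; small | 5

Bucket rows by value < 19.1 → 'small' else 'large'; count each bucket.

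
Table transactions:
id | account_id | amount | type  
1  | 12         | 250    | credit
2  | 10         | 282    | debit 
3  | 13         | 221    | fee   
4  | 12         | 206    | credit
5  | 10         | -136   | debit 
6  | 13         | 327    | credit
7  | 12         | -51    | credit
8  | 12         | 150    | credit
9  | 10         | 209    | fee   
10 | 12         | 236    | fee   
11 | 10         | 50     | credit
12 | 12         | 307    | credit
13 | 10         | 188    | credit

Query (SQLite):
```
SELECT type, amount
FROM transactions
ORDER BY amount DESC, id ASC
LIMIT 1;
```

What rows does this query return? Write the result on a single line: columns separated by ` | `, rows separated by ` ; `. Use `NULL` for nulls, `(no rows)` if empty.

credit | 327

Sort by amount desc, tiebreak id asc: (327, id=6), (307, id=12), (282, id=2), (250, id=1) …. Take first 1.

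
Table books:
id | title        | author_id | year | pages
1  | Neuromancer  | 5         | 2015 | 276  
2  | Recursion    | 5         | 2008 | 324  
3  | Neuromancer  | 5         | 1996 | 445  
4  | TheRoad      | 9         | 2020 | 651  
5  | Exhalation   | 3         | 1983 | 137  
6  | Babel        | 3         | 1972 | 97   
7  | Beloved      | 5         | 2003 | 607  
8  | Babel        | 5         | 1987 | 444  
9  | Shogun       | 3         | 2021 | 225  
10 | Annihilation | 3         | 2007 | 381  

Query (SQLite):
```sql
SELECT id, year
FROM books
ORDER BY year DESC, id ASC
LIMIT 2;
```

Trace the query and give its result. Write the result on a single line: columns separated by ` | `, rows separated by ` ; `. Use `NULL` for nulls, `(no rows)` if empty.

9 | 2021 ; 4 | 2020

Sort by year desc, tiebreak id asc: (2021, id=9), (2020, id=4), (2015, id=1), (2008, id=2), (2007, id=10) …. Take first 2.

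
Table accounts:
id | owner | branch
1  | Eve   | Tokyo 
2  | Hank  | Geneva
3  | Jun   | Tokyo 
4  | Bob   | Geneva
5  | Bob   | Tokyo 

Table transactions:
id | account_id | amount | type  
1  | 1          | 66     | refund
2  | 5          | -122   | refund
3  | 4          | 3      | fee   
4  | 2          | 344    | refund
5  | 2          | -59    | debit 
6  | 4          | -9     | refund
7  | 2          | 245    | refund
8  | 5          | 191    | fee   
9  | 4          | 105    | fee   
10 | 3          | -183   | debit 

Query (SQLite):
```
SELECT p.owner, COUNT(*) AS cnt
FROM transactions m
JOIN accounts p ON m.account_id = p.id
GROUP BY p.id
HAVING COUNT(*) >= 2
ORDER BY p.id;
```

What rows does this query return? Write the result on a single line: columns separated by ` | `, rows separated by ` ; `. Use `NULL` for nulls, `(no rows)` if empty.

Hank | 3 ; Bob | 3 ; Bob | 2

Join each transactions row to its accounts via account_id.
Group joined rows by accounts.id; compute COUNT(*) per group.
HAVING: keep groups with count ≥ 2.
  1: ids {1} → COUNT(*)=1
  2: ids {4, 5, 7} → COUNT(*)=3
  3: ids {10} → COUNT(*)=1
  4: ids {3, 6, 9} → COUNT(*)=3
  5: ids {2, 8} → COUNT(*)=2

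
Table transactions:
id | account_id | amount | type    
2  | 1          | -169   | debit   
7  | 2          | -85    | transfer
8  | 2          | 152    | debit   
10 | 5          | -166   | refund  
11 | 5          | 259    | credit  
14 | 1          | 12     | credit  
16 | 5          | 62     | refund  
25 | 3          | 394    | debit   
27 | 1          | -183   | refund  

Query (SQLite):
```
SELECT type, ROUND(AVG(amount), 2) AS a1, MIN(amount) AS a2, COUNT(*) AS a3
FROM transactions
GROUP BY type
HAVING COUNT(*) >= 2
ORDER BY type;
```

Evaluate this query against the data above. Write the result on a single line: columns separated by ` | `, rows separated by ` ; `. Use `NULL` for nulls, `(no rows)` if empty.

Group transactions by type.
Per group compute: ROUND(AVG(amount), 2), MIN(amount), COUNT(*).
HAVING: drop groups with fewer than 2 rows.
  credit: ids {11, 14} → ROUND(AVG(amount), 2)=135.5, MIN(amount)=12, COUNT(*)=2
  debit: ids {2, 8, 25} → ROUND(AVG(amount), 2)=125.67, MIN(amount)=-169, COUNT(*)=3
  refund: ids {10, 16, 27} → ROUND(AVG(amount), 2)=-95.67, MIN(amount)=-183, COUNT(*)=3
  transfer: ids {7} → ROUND(AVG(amount), 2)=-85, MIN(amount)=-85, COUNT(*)=1

credit | 135.5 | 12 | 2 ; debit | 125.67 | -169 | 3 ; refund | -95.67 | -183 | 3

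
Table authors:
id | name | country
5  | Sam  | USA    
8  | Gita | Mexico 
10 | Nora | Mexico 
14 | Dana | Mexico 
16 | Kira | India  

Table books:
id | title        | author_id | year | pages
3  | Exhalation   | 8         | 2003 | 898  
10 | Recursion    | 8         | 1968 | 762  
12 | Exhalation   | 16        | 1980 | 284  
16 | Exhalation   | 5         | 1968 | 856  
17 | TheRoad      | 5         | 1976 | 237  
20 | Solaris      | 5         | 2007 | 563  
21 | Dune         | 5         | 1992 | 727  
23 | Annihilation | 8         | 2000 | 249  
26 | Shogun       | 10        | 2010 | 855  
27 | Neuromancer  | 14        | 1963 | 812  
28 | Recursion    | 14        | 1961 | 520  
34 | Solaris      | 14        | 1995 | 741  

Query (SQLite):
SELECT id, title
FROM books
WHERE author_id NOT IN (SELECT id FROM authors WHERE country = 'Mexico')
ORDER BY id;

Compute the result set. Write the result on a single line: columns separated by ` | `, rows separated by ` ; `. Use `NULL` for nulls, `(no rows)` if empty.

12 | Exhalation ; 16 | Exhalation ; 17 | TheRoad ; 20 | Solaris ; 21 | Dune

Inner query: authors.id where country = 'Mexico'.
Outer: keep books rows whose author_id is not in that set.
Inner query → {8, 10, 14}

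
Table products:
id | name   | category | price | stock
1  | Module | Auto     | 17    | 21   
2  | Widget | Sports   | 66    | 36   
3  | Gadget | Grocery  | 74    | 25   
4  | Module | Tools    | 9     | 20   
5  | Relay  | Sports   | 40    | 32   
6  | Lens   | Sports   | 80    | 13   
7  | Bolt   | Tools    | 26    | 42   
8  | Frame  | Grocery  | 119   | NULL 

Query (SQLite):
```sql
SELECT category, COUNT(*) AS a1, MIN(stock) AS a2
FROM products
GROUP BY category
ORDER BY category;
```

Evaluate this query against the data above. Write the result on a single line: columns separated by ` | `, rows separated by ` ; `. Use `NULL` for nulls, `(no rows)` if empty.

Group products by category.
Per group compute: COUNT(*), MIN(stock).
  Auto: ids {1} → COUNT(*)=1, MIN(stock)=21
  Grocery: ids {3, 8} → COUNT(*)=2, MIN(stock)=25
  Sports: ids {2, 5, 6} → COUNT(*)=3, MIN(stock)=13
  Tools: ids {4, 7} → COUNT(*)=2, MIN(stock)=20

Auto | 1 | 21 ; Grocery | 2 | 25 ; Sports | 3 | 13 ; Tools | 2 | 20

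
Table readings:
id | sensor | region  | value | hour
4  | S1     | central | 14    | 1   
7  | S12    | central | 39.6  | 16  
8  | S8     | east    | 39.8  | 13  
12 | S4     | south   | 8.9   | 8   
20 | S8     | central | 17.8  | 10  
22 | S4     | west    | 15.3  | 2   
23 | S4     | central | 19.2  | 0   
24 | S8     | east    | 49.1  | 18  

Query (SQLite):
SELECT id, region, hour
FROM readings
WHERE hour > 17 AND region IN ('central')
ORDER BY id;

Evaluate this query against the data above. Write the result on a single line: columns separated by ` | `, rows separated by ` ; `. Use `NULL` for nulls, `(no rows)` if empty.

hour > 17: ids {24}
region IN ('central'): ids {4, 7, 20, 23}
Combine with AND.

(no rows)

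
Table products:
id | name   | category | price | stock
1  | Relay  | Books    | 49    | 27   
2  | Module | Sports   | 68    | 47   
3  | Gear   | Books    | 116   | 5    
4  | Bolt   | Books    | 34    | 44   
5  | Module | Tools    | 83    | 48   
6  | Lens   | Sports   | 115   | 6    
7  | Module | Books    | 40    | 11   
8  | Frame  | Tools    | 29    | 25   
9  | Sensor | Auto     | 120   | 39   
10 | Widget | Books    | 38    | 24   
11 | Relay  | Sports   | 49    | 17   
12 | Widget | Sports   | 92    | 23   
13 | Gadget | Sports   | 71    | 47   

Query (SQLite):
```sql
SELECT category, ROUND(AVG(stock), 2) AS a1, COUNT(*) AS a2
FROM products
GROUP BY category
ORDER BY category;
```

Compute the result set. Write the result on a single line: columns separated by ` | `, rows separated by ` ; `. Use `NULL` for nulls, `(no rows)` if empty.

Group products by category.
Per group compute: ROUND(AVG(stock), 2), COUNT(*).
  Auto: ids {9} → ROUND(AVG(stock), 2)=39, COUNT(*)=1
  Books: ids {1, 3, 4, 7, 10} → ROUND(AVG(stock), 2)=22.2, COUNT(*)=5
  Sports: ids {2, 6, 11, 12, 13} → ROUND(AVG(stock), 2)=28, COUNT(*)=5
  Tools: ids {5, 8} → ROUND(AVG(stock), 2)=36.5, COUNT(*)=2

Auto | 39 | 1 ; Books | 22.2 | 5 ; Sports | 28 | 5 ; Tools | 36.5 | 2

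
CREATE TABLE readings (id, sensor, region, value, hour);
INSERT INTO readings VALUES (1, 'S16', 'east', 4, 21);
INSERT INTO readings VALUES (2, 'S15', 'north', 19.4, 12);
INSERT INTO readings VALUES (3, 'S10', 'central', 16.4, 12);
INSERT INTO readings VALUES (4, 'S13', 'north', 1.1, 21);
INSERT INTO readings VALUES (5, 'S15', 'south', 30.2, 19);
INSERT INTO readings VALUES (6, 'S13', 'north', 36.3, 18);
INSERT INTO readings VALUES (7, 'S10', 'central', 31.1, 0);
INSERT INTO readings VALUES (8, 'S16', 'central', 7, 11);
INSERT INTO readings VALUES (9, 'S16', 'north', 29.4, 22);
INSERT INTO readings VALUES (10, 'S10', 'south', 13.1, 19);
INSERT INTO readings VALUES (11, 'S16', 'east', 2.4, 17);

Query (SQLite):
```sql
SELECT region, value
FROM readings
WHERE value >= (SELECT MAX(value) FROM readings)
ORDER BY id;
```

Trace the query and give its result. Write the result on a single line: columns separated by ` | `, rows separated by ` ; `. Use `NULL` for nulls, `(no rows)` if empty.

north | 36.3

Scalar subquery: MAX(value) over all readings rows = 36.3.
Keep rows where value >= that value.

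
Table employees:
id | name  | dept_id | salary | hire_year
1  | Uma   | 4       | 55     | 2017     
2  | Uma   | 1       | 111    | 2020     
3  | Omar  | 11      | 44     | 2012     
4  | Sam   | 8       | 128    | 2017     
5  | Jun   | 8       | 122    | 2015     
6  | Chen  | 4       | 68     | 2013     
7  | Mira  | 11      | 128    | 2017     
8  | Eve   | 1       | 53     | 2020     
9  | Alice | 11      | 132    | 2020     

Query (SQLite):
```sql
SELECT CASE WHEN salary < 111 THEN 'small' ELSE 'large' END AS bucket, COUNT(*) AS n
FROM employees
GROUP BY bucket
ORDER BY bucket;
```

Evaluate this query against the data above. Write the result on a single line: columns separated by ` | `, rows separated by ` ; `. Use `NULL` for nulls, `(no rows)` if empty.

Bucket rows by salary < 111 → 'small' else 'large'; count each bucket.

large | 5 ; small | 4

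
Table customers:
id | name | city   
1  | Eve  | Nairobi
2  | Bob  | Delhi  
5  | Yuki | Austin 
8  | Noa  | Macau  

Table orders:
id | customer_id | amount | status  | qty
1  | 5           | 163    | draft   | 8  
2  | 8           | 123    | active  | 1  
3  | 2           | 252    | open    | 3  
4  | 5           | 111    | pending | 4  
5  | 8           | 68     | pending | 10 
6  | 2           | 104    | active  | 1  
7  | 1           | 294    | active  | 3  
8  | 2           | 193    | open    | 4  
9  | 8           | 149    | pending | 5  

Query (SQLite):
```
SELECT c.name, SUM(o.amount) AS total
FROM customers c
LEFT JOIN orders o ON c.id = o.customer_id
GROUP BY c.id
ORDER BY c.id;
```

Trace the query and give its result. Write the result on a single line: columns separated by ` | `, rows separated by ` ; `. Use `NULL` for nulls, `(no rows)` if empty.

LEFT JOIN keeps every customers row; unmatched ones get NULL for orders columns.
Group by customers.id and compute SUM(o.amount). SUM over an all-NULL group is NULL.
  1: ids {7} → SUM(o.amount)=294
  2: ids {3, 6, 8} → SUM(o.amount)=549
  5: ids {1, 4} → SUM(o.amount)=274
  8: ids {2, 5, 9} → SUM(o.amount)=340

Eve | 294 ; Bob | 549 ; Yuki | 274 ; Noa | 340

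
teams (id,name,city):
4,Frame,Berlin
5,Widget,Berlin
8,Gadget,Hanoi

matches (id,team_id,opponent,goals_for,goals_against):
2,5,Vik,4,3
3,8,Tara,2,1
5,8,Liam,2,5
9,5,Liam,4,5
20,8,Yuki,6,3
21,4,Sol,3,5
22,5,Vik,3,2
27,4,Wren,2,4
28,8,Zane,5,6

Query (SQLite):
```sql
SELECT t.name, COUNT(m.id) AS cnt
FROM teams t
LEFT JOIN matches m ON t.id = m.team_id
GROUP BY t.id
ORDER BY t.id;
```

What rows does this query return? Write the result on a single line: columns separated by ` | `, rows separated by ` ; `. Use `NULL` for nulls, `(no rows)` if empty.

Frame | 2 ; Widget | 3 ; Gadget | 4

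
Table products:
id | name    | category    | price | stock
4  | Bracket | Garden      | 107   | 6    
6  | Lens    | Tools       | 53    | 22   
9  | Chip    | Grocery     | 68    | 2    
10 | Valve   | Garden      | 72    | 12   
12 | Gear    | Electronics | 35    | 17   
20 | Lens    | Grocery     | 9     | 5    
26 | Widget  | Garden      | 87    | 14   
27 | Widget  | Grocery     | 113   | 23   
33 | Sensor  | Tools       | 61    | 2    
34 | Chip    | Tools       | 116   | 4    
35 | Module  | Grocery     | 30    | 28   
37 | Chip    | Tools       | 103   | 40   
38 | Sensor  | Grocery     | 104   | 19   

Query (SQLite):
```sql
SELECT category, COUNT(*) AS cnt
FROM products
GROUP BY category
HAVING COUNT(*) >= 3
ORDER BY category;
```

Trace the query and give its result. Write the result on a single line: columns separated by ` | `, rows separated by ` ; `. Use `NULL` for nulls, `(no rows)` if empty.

Garden | 3 ; Grocery | 5 ; Tools | 4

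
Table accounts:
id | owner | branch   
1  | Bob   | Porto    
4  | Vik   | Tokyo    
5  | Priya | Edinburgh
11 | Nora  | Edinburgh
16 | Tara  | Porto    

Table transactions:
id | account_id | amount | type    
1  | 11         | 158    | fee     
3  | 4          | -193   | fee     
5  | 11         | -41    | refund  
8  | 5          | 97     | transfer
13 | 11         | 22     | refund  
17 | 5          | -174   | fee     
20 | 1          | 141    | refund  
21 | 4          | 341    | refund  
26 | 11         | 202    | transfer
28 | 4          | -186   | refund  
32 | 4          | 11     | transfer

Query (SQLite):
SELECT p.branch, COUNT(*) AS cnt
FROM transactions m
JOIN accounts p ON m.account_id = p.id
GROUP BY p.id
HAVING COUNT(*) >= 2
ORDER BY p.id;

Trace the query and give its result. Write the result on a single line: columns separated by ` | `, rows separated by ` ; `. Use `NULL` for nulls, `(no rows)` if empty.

Tokyo | 4 ; Edinburgh | 2 ; Edinburgh | 4

Join each transactions row to its accounts via account_id.
Group joined rows by accounts.id; compute COUNT(*) per group.
HAVING: keep groups with count ≥ 2.
  1: ids {20} → COUNT(*)=1
  4: ids {3, 21, 28, 32} → COUNT(*)=4
  5: ids {8, 17} → COUNT(*)=2
  11: ids {1, 5, 13, 26} → COUNT(*)=4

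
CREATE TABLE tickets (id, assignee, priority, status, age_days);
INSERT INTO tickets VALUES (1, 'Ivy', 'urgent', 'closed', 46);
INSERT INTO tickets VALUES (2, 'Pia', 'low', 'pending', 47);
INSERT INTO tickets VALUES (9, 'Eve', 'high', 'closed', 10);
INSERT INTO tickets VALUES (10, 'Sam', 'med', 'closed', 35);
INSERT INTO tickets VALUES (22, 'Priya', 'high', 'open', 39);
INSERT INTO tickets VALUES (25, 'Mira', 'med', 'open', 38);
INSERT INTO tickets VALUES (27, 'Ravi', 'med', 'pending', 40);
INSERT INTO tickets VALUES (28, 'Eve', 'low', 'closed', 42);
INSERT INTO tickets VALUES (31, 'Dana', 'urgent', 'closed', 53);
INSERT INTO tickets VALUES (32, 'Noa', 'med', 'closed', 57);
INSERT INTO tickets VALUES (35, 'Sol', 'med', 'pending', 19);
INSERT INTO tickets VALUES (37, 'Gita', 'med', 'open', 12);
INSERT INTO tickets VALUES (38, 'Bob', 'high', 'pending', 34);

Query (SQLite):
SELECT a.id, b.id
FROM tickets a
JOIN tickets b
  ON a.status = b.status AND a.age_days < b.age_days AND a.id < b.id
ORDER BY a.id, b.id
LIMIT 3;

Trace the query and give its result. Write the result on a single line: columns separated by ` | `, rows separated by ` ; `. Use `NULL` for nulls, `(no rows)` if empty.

Pairs (a,b) with same status, a.age_days < b.age_days, a.id < b.id.
status groups: closed:{1,9,10,28,31,32} open:{22,25,37} pending:{2,27,35,38}
Ordered by (a.id, b.id); first 3.

1 | 31 ; 1 | 32 ; 9 | 10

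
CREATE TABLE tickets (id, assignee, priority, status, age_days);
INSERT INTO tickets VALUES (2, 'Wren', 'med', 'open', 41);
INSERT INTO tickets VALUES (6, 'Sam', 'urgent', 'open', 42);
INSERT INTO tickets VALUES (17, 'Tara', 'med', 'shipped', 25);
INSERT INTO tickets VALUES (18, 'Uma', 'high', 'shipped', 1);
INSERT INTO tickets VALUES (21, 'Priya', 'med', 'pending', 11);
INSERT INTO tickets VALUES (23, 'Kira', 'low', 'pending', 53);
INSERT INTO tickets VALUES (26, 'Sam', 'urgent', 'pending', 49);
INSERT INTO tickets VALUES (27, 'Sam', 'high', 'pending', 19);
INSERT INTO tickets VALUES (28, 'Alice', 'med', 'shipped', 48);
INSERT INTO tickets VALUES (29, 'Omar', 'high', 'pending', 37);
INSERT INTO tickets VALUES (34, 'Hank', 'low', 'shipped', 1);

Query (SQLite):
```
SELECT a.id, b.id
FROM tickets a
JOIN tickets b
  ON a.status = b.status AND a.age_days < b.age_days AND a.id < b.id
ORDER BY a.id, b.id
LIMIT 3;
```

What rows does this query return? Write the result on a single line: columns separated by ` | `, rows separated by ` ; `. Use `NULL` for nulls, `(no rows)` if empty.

2 | 6 ; 17 | 28 ; 18 | 28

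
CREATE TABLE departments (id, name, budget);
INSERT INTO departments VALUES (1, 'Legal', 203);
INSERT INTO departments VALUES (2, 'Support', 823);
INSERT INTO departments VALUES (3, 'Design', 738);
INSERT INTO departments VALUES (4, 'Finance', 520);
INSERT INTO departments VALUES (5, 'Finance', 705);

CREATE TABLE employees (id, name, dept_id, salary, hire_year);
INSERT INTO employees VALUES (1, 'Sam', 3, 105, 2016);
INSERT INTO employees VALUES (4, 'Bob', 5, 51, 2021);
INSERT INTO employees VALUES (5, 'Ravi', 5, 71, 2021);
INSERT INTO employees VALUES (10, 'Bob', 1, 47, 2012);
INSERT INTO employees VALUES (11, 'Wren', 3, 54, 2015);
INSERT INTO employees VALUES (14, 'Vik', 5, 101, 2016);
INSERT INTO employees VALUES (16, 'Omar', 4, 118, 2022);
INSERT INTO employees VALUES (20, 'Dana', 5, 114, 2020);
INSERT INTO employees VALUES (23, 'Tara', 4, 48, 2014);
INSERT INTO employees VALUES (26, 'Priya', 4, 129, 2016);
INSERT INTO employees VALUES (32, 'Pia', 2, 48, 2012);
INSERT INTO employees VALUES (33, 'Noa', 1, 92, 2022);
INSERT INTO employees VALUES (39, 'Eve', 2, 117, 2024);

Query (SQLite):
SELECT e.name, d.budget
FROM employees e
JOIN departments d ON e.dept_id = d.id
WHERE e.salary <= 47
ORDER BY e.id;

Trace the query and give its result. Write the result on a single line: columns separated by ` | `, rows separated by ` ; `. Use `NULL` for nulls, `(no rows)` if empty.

Bob | 203

Each employees row matches the departments row where dept_id = departments.id.
Then keep rows with e.salary <= 47.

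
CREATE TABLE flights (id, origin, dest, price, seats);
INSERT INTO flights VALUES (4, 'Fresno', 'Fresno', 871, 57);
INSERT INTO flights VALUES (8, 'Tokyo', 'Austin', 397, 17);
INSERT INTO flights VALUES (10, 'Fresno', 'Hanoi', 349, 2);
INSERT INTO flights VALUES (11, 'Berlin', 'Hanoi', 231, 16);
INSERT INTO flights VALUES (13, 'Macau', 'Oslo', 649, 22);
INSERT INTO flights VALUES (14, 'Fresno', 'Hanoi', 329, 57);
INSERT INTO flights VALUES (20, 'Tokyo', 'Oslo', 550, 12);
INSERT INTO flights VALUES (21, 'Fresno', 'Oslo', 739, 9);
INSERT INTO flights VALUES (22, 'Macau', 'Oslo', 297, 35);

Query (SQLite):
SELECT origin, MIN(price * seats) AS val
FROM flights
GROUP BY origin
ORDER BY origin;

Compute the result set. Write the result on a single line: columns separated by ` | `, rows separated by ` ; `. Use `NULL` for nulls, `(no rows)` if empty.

Berlin | 3696 ; Fresno | 698 ; Macau | 10395 ; Tokyo | 6600

For each row compute price * seats.
Group by origin; take MIN of the expression per group.
  Berlin: ids {11} → MIN(price * seats)=3696
  Fresno: ids {4, 10, 14, 21} → MIN(price * seats)=698
  Macau: ids {13, 22} → MIN(price * seats)=10395
  Tokyo: ids {8, 20} → MIN(price * seats)=6600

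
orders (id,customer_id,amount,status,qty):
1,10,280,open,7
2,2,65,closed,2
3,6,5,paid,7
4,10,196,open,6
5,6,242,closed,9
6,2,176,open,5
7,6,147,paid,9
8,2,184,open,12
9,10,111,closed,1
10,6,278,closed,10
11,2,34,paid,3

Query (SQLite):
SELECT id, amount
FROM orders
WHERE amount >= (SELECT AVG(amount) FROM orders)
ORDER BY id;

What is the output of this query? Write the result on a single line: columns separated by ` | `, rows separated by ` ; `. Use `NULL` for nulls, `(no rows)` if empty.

1 | 280 ; 4 | 196 ; 5 | 242 ; 6 | 176 ; 8 | 184 ; 10 | 278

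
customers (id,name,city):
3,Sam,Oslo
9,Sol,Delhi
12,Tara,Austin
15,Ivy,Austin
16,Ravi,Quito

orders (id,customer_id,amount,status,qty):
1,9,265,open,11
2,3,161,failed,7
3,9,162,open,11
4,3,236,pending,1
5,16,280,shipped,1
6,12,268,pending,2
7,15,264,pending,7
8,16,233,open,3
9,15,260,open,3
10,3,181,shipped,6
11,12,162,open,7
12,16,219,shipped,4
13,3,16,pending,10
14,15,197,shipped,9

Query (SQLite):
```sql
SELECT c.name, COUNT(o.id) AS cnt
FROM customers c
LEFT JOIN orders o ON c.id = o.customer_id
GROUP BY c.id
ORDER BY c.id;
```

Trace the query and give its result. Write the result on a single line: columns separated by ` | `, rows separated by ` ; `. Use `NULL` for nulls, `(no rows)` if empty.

Sam | 4 ; Sol | 2 ; Tara | 2 ; Ivy | 3 ; Ravi | 3

LEFT JOIN keeps every customers row; unmatched ones get NULL for orders columns.
Group by customers.id and compute COUNT(o.id). COUNT(col) of an all-NULL group is 0.
  3: ids {2, 4, 10, 13} → COUNT(o.id)=4
  9: ids {1, 3} → COUNT(o.id)=2
  12: ids {6, 11} → COUNT(o.id)=2
  15: ids {7, 9, 14} → COUNT(o.id)=3
  16: ids {5, 8, 12} → COUNT(o.id)=3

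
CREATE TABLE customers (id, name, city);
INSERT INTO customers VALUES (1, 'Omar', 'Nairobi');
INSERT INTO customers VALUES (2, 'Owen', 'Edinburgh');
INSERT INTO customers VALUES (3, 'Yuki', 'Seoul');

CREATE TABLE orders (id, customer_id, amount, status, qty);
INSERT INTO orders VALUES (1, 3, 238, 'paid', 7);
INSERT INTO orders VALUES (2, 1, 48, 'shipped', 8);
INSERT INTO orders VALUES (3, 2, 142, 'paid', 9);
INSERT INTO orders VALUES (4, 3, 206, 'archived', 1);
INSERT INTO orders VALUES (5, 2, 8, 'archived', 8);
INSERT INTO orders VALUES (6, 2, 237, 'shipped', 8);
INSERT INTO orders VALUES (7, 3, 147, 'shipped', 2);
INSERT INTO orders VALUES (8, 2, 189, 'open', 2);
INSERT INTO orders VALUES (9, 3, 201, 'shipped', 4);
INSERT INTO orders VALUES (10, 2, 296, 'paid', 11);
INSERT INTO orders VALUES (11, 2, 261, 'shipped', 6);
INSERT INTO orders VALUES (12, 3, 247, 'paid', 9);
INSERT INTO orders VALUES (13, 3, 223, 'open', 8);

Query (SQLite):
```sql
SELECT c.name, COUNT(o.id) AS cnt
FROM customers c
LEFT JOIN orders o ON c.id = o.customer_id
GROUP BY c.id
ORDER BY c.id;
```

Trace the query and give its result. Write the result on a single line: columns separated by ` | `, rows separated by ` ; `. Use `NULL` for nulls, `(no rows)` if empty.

LEFT JOIN keeps every customers row; unmatched ones get NULL for orders columns.
Group by customers.id and compute COUNT(o.id). COUNT(col) of an all-NULL group is 0.
  1: ids {2} → COUNT(o.id)=1
  2: ids {3, 5, 6, 8, 10, 11} → COUNT(o.id)=6
  3: ids {1, 4, 7, 9, 12, 13} → COUNT(o.id)=6

Omar | 1 ; Owen | 6 ; Yuki | 6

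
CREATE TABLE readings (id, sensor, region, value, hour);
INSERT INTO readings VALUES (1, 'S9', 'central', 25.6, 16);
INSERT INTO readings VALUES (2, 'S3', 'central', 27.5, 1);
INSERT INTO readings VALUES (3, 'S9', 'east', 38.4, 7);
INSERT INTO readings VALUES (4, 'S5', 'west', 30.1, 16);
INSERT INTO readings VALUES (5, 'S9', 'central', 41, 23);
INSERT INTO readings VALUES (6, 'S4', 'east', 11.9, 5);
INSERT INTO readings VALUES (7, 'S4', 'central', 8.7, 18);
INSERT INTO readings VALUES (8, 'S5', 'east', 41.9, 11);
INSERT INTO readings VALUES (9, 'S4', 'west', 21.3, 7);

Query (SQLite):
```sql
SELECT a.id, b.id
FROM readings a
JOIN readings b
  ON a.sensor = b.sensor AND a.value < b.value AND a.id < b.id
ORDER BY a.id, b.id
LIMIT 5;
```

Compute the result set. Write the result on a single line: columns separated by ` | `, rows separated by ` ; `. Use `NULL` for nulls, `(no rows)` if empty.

Pairs (a,b) with same sensor, a.value < b.value, a.id < b.id.
sensor groups: S3:{2} S4:{6,7,9} S5:{4,8} S9:{1,3,5}
Ordered by (a.id, b.id); first 5.

1 | 3 ; 1 | 5 ; 3 | 5 ; 4 | 8 ; 6 | 9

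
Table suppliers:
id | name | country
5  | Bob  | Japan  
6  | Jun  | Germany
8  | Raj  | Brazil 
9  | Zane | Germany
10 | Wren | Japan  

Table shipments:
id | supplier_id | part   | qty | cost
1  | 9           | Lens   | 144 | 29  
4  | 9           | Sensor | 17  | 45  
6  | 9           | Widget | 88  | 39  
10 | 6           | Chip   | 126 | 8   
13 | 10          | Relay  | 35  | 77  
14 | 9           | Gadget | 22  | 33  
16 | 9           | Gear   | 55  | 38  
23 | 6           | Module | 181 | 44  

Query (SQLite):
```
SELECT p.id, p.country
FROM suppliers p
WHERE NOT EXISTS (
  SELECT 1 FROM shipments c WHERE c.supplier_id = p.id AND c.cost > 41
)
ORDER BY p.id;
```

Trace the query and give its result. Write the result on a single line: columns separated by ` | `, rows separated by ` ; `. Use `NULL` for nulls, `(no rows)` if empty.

5 | Japan ; 8 | Brazil

For each suppliers row, check whether any shipments with matching supplier_id has cost > 41.
Keep rows where that is false.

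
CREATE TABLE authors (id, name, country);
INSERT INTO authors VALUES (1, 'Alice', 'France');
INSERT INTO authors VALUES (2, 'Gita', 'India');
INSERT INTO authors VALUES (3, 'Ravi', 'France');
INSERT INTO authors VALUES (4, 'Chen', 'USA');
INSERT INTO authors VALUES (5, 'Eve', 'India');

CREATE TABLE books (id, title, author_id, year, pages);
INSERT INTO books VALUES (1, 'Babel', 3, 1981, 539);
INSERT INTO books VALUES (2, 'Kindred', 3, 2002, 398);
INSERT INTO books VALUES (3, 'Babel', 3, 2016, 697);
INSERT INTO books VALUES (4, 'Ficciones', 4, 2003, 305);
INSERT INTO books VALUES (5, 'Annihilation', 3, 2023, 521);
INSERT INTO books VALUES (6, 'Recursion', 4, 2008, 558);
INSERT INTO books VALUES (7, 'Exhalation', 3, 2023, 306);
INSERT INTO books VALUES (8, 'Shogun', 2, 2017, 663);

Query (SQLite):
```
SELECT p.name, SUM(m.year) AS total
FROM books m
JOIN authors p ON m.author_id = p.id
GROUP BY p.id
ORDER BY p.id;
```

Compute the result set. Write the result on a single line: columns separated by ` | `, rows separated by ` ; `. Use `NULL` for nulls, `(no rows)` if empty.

Gita | 2017 ; Ravi | 10045 ; Chen | 4011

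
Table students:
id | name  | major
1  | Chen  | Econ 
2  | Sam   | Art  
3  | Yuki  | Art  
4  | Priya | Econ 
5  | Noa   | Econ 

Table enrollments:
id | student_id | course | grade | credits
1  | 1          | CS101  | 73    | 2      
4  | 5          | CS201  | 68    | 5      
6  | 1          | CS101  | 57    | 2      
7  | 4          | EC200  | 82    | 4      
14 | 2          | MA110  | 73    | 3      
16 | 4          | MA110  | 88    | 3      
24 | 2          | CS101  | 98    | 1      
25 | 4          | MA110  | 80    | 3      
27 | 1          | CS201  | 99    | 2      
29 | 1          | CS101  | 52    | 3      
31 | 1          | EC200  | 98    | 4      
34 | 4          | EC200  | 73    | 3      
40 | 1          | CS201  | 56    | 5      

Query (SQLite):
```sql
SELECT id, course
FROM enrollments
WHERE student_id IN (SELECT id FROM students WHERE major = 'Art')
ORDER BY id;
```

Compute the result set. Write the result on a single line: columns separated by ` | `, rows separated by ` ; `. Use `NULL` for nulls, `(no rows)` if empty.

14 | MA110 ; 24 | CS101

Inner query: students.id where major = 'Art'.
Outer: keep enrollments rows whose student_id is in that set.
Inner query → {2, 3}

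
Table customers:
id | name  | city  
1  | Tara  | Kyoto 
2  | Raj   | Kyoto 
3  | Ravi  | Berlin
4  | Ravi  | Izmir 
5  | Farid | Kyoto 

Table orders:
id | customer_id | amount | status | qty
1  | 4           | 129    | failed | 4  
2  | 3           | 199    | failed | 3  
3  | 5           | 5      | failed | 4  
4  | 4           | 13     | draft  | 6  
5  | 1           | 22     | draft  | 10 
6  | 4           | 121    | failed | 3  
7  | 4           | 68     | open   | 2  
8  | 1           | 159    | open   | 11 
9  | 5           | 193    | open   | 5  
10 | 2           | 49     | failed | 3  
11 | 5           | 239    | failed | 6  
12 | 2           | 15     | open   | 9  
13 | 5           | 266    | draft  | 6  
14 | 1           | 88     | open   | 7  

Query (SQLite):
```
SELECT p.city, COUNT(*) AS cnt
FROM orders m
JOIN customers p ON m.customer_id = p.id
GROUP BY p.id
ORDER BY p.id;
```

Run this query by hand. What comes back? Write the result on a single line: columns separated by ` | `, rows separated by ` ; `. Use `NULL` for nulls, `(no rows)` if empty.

Join each orders row to its customers via customer_id.
Group joined rows by customers.id; compute COUNT(*) per group.
  1: ids {5, 8, 14} → COUNT(*)=3
  2: ids {10, 12} → COUNT(*)=2
  3: ids {2} → COUNT(*)=1
  4: ids {1, 4, 6, 7} → COUNT(*)=4
  5: ids {3, 9, 11, 13} → COUNT(*)=4

Kyoto | 3 ; Kyoto | 2 ; Berlin | 1 ; Izmir | 4 ; Kyoto | 4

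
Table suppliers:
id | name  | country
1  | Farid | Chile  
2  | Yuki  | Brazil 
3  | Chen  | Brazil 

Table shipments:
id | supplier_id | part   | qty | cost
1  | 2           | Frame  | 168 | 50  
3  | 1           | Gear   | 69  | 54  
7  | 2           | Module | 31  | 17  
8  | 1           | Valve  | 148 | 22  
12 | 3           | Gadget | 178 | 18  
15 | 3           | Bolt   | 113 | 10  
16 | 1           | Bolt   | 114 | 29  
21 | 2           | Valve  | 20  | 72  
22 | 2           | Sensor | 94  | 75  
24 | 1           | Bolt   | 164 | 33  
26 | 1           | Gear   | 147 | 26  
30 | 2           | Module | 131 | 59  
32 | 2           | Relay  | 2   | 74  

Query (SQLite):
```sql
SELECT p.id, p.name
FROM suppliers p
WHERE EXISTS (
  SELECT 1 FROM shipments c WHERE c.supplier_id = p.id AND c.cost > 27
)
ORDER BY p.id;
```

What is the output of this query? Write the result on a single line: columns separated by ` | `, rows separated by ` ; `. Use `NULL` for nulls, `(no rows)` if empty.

For each suppliers row, check whether any shipments with matching supplier_id has cost > 27.
Keep rows where that is true.

1 | Farid ; 2 | Yuki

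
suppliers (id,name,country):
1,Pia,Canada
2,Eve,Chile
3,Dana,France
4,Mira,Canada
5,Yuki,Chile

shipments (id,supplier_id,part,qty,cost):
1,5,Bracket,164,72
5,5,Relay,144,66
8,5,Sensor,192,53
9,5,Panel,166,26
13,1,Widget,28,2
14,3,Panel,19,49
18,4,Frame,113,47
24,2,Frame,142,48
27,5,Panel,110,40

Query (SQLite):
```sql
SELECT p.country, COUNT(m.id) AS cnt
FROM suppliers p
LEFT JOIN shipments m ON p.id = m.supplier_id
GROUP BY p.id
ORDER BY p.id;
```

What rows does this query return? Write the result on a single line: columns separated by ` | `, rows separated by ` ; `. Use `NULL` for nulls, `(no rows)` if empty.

Canada | 1 ; Chile | 1 ; France | 1 ; Canada | 1 ; Chile | 5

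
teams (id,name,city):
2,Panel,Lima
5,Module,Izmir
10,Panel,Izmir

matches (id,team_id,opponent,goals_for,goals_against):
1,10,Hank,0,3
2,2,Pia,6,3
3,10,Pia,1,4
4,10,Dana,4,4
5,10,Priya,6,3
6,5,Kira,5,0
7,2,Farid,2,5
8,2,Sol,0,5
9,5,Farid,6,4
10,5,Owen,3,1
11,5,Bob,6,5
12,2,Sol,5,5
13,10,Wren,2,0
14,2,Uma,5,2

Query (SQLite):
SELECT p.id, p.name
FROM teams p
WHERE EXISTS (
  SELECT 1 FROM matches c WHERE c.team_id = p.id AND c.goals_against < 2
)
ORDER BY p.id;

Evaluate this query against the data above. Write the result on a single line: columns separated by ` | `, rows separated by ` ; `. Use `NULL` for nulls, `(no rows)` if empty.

For each teams row, check whether any matches with matching team_id has goals_against < 2.
Keep rows where that is true.

5 | Module ; 10 | Panel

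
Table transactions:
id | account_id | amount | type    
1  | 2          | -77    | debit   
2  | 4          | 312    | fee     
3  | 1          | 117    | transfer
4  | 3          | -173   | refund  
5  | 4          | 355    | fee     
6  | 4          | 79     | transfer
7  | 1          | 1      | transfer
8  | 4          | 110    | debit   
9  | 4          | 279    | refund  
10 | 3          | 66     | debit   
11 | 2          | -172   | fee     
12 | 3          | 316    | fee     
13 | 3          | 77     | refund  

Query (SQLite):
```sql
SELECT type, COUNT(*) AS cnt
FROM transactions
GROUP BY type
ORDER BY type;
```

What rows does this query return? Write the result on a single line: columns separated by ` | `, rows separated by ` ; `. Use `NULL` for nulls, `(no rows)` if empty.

debit | 3 ; fee | 4 ; refund | 3 ; transfer | 3

Partition transactions by type; compute COUNT(*) within each group.
  debit: ids {1, 8, 10} → COUNT(*)=3
  fee: ids {2, 5, 11, 12} → COUNT(*)=4
  refund: ids {4, 9, 13} → COUNT(*)=3
  transfer: ids {3, 6, 7} → COUNT(*)=3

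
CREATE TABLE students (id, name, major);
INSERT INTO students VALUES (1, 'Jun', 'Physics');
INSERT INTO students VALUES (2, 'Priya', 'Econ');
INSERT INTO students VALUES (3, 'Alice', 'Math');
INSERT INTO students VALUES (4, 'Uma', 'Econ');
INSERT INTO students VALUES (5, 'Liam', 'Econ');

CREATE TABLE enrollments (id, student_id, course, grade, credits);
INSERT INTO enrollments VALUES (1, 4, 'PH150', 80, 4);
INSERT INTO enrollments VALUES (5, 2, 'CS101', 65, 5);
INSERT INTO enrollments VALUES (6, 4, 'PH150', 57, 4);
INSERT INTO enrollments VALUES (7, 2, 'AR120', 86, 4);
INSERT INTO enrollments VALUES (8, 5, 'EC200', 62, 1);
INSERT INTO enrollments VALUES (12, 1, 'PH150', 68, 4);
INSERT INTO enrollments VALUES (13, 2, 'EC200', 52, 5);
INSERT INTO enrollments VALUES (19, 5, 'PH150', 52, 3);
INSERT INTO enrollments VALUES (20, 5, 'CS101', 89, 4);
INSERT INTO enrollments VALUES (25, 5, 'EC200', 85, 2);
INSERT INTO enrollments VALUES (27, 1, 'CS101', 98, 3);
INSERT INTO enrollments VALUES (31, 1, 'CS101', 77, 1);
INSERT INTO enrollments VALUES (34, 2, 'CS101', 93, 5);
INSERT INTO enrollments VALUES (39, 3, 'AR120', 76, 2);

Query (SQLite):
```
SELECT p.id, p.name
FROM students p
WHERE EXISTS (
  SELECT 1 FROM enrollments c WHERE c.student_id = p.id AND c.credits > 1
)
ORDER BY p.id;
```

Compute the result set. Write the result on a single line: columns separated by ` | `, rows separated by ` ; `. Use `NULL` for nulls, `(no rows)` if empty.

For each students row, check whether any enrollments with matching student_id has credits > 1.
Keep rows where that is true.

1 | Jun ; 2 | Priya ; 3 | Alice ; 4 | Uma ; 5 | Liam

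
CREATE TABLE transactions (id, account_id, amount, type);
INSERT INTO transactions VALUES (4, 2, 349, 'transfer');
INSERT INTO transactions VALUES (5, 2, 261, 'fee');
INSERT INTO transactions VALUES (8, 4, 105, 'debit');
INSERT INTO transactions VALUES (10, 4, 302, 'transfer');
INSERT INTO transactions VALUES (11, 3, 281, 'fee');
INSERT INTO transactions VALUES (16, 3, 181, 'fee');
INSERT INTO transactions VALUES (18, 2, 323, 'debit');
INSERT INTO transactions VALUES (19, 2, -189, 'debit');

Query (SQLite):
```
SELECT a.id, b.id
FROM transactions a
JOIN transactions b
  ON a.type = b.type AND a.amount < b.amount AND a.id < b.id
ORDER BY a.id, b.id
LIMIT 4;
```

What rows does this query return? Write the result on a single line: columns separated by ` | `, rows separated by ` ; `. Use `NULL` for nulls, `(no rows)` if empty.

5 | 11 ; 8 | 18

Pairs (a,b) with same type, a.amount < b.amount, a.id < b.id.
type groups: debit:{8,18,19} fee:{5,11,16} transfer:{4,10}
Ordered by (a.id, b.id); first 4.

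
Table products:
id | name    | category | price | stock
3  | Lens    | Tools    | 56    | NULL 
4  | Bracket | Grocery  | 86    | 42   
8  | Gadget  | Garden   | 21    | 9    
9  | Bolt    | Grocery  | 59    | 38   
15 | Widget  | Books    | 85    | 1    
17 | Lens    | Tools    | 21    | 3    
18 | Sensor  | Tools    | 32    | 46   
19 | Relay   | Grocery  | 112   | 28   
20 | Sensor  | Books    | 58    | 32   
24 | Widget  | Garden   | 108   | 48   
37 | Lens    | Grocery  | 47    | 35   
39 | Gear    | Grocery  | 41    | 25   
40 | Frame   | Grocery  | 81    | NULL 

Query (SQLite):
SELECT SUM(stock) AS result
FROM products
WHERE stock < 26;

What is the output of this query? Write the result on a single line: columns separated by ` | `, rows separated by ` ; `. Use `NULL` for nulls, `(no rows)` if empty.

Rows where stock < 26 → stock values: [9, 1, 3, 25].
SUM of non-NULL values = 38.

38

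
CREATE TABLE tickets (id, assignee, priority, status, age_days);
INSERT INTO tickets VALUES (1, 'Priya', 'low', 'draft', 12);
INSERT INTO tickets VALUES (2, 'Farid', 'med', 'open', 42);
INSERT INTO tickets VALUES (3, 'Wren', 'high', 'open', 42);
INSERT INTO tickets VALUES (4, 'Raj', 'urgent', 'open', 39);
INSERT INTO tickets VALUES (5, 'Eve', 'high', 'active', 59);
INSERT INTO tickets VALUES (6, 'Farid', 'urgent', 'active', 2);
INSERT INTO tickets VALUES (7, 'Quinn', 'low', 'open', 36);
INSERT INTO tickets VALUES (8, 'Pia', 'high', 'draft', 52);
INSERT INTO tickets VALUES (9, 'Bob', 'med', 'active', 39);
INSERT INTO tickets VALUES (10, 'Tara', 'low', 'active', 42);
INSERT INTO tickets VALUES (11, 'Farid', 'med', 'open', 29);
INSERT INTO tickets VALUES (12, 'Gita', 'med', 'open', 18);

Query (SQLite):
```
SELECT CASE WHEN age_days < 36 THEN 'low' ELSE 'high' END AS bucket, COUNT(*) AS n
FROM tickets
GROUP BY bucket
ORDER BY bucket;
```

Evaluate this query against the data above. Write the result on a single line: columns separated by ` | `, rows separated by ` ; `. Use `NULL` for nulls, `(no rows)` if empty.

high | 8 ; low | 4

Bucket rows by age_days < 36 → 'low' else 'high'; count each bucket.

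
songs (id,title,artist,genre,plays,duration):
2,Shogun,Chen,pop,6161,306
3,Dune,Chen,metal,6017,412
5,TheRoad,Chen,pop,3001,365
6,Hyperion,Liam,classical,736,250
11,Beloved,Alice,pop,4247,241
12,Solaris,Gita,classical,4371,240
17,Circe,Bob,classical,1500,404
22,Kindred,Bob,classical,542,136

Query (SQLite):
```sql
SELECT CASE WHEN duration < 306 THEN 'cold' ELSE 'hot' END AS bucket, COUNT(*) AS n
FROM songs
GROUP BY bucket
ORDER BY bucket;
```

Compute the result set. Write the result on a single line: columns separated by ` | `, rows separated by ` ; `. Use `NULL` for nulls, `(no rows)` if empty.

cold | 4 ; hot | 4

Bucket rows by duration < 306 → 'cold' else 'hot'; count each bucket.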